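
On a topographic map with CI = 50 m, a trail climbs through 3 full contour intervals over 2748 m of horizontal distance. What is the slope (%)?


elevation change = 3 * 50 = 150 m
slope = 150 / 2748 * 100 = 5.5%

5.5%


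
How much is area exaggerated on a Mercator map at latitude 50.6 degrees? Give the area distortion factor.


area_distortion = 1/cos^2(50.6) = 2.482

2.482


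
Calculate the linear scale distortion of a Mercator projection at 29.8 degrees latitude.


SF = 1 / cos(29.8) = 1 / 0.867765 = 1.152

1.152


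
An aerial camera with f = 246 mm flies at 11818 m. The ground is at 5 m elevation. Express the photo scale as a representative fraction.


scale = f / (H - h) = 246 mm / 11813 m = 246 / 11813000 = 1:48020

1:48020


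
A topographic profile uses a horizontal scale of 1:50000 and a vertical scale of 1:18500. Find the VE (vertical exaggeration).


VE = horizontal_scale / vertical_scale = 50000 / 18500 ≈ 2.7

2.7x


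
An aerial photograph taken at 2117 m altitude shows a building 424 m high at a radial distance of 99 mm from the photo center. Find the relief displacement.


d = h * r / H = 424 * 99 / 2117 = 19.83 mm

19.83 mm


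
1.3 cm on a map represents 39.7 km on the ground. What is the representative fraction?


ground = 39.7 km = 3970000 cm; RF denominator = ground / map = 3970000 / 1.3 ≈ 3053846; RF = 1:3053846

1:3053846


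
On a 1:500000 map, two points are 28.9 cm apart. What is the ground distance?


ground = 28.9 cm * 500000 / 100 = 144500.0 m = 144.5 km

144.5 km


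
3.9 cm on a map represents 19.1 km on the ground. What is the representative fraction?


ground = 19.1 km = 1910000 cm; RF denominator = ground / map = 1910000 / 3.9 ≈ 489744; RF = 1:489744

1:489744


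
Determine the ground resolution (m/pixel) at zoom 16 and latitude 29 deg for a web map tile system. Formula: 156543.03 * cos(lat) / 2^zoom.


res = 156543.03 * cos(29) / 2^16 = 156543.03 * 0.87461971 / 65536 = 2.09 m/pixel

2.09 m/pixel


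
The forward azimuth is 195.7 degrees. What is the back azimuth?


back azimuth = (195.7 + 180) mod 360 = 15.7 degrees

15.7 degrees


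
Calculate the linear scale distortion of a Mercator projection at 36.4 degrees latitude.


SF = 1 / cos(36.4) = 1 / 0.804894 = 1.242

1.242


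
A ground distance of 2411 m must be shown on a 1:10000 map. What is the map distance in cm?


map_cm = 2411 * 100 / 10000 = 24.11 cm

24.11 cm


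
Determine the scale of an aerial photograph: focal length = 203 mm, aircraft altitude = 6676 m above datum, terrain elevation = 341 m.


scale = f / (H - h) = 203 mm / 6335 m = 203 / 6335000 = 1:31207

1:31207


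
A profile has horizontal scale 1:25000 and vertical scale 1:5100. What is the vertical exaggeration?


VE = horizontal_scale / vertical_scale = 25000 / 5100 ≈ 4.9

4.9x


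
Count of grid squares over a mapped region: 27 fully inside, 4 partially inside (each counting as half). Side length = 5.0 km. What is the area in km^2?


effective squares = 27 + 4 * 0.5 = 29.0
area = 29.0 * 25.0 = 725.0 km^2

725.0 km^2


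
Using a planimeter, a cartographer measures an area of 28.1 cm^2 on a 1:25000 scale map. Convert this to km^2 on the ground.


ground_area = 28.1 * (25000/100)^2 = 1756250.0 m^2 = 1.75625 km^2 ≈ 1.756 km^2

1.756 km^2


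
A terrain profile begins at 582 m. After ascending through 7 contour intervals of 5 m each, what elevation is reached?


elevation = 582 + 7 * 5 = 617 m

617 m


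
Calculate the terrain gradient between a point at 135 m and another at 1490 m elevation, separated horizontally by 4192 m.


gradient = (1490 - 135) / 4192 = 1355 / 4192 = 0.3232

0.3232


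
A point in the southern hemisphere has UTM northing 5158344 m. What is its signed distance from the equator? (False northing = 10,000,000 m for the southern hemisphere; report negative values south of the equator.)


For southern: actual = 5158344 - 10000000 = -4841656 m

-4841656 m


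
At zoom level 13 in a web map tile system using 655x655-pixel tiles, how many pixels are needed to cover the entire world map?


tiles per axis = 2^13 = 8192
total tiles = 8192^2 = 67108864
pixels per axis = 8192 * 655 = 5365760
total pixels = 5365760^2 = 28791380377600

28791380377600 pixels


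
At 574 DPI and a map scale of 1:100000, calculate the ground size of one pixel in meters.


pixel_cm = 2.54 / 574 ≈ 0.004425 cm
ground = pixel_cm * 100000 / 100 = 2.54 * 100000 / (574 * 100) = 254000 / 57400 ≈ 4.43 m

4.43 m


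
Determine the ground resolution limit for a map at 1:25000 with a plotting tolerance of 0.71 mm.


ground = 0.71 mm * 25000 / 1000 = 17.75 m

17.75 m


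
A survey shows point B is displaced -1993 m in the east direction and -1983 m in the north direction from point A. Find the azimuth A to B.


az = atan2(-1993, -1983) = -134.9 deg
adjusted to 0-360: 225.1 degrees

225.1 degrees


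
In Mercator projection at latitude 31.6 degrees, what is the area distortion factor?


area_distortion = 1/cos^2(31.6) = 1.378

1.378


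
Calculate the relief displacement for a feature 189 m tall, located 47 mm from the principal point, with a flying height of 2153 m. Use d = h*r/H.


d = h * r / H = 189 * 47 / 2153 = 4.13 mm

4.13 mm


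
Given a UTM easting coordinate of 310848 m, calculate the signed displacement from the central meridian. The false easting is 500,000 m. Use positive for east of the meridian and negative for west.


displacement = 310848 - 500000 = -189152 m

-189152 m


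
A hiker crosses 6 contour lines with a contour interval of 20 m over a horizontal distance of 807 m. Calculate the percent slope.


elevation change = 6 * 20 = 120 m
slope = 120 / 807 * 100 = 14.9%

14.9%


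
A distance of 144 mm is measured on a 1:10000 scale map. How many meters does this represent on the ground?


ground = 144 mm * 10000 / 1000 = 1440.0 m

1440.0 m


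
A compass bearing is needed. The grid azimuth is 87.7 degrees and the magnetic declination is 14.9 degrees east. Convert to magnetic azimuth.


magnetic azimuth = grid azimuth - declination (east +ve)
mag_az = 87.7 - 14.9 = 72.8 degrees

72.8 degrees


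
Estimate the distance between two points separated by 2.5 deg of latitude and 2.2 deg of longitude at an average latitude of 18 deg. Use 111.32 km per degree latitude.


dlat_km = 2.5 * 111.32 = 278.3
dlon_km = 2.2 * 111.32 * cos(18) ≈ 232.918
dist = sqrt(278.3^2 + 232.918^2) ≈ 362.9 km

362.9 km


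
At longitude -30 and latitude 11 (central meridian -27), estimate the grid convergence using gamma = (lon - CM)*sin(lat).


gamma = (-30 - -27) * sin(11) = -3 * 0.190809 = -0.572 degrees

-0.572 degrees


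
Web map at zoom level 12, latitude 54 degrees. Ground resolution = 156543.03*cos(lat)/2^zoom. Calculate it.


res = 156543.03 * cos(54) / 2^12 = 156543.03 * 0.58778525 / 4096 = 22.46 m/pixel

22.46 m/pixel


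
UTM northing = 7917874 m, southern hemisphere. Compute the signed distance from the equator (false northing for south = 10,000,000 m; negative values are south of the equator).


For southern: actual = 7917874 - 10000000 = -2082126 m

-2082126 m


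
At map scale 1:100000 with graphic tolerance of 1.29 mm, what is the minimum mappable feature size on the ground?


ground = 1.29 mm * 100000 / 1000 = 129.0 m

129.0 m


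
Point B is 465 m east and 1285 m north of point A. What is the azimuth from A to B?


az = atan2(465, 1285) = 19.9 deg
adjusted to 0-360: 19.9 degrees

19.9 degrees


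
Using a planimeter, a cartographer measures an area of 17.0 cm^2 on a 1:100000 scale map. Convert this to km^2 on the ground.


ground_area = 17.0 * (100000/100)^2 = 17000000.0 m^2 = 17.0 km^2

17.0 km^2


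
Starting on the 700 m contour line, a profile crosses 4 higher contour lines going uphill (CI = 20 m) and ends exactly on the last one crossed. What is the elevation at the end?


elevation = 700 + 4 * 20 = 780 m

780 m


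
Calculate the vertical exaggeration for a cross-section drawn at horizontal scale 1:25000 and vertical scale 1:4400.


VE = horizontal_scale / vertical_scale = 25000 / 4400 ≈ 5.7

5.7x


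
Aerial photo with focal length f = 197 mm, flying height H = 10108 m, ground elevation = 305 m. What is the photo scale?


scale = f / (H - h) = 197 mm / 9803 m = 197 / 9803000 = 1:49761

1:49761


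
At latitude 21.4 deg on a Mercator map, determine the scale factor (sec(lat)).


SF = 1 / cos(21.4) = 1 / 0.931056 = 1.074

1.074


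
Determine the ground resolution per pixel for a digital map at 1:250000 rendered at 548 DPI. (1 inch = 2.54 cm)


pixel_cm = 2.54 / 548 ≈ 0.004635 cm
ground = pixel_cm * 250000 / 100 = 2.54 * 250000 / (548 * 100) = 635000 / 54800 ≈ 11.59 m

11.59 m


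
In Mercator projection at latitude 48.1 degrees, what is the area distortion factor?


area_distortion = 1/cos^2(48.1) = 2.242

2.242


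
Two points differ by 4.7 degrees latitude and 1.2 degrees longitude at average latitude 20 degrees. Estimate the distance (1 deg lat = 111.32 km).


dlat_km = 4.7 * 111.32 = 523.204
dlon_km = 1.2 * 111.32 * cos(20) ≈ 125.528
dist = sqrt(523.204^2 + 125.528^2) ≈ 538.1 km

538.1 km


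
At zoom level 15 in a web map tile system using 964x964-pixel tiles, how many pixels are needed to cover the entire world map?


tiles per axis = 2^15 = 32768
total tiles = 32768^2 = 1073741824
pixels per axis = 32768 * 964 = 31588352
total pixels = 31588352^2 = 997823982075904

997823982075904 pixels


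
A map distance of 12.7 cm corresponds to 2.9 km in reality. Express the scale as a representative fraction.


ground = 2.9 km = 290000 cm; RF denominator = ground / map = 290000 / 12.7 ≈ 22835; RF = 1:22835

1:22835


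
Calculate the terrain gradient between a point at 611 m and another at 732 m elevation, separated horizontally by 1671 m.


gradient = (732 - 611) / 1671 = 121 / 1671 = 0.0724

0.0724


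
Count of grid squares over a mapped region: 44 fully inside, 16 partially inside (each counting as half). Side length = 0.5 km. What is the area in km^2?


effective squares = 44 + 16 * 0.5 = 52.0
area = 52.0 * 0.25 = 13.0 km^2

13.0 km^2


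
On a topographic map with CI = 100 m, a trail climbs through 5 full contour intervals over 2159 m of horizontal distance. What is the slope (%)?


elevation change = 5 * 100 = 500 m
slope = 500 / 2159 * 100 = 23.2%

23.2%


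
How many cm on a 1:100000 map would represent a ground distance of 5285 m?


map_cm = 5285 * 100 / 100000 = 5.285 cm ≈ 5.29 cm

5.29 cm


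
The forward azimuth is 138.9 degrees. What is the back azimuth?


back azimuth = (138.9 + 180) mod 360 = 318.9 degrees

318.9 degrees


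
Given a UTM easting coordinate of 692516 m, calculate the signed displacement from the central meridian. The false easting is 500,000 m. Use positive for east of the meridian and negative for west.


displacement = 692516 - 500000 = 192516 m

192516 m


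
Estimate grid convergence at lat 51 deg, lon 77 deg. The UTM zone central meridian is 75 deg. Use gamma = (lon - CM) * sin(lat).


gamma = (77 - 75) * sin(51) = 2 * 0.777146 = 1.554 degrees

1.554 degrees


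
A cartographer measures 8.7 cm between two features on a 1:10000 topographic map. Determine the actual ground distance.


ground = 8.7 cm * 10000 / 100 = 870.0 m

870.0 m


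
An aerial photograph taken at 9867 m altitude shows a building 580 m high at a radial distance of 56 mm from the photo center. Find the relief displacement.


d = h * r / H = 580 * 56 / 9867 = 3.29 mm

3.29 mm


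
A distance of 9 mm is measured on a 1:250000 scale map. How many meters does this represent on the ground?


ground = 9 mm * 250000 / 1000 = 2250.0 m

2250.0 m


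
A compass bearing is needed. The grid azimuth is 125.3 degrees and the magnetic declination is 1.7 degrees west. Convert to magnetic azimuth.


magnetic azimuth = grid azimuth - declination (east +ve)
mag_az = 125.3 - -1.7 = 127.0 degrees

127.0 degrees


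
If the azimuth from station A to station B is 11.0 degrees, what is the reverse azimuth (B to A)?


back azimuth = (11.0 + 180) mod 360 = 191.0 degrees

191.0 degrees


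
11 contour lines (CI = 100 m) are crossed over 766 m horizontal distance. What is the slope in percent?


elevation change = 11 * 100 = 1100 m
slope = 1100 / 766 * 100 = 143.6%

143.6%


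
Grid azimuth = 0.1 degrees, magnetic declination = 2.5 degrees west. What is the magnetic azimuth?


magnetic azimuth = grid azimuth - declination (east +ve)
mag_az = 0.1 - -2.5 = 2.6 degrees

2.6 degrees


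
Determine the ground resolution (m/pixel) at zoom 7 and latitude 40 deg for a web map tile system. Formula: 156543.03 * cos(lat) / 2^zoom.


res = 156543.03 * cos(40) / 2^7 = 156543.03 * 0.76604444 / 128 = 936.87 m/pixel

936.87 m/pixel


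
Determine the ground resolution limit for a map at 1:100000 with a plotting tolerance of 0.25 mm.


ground = 0.25 mm * 100000 / 1000 = 25.0 m

25.0 m


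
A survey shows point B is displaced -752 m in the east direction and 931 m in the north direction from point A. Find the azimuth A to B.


az = atan2(-752, 931) = -38.9 deg
adjusted to 0-360: 321.1 degrees

321.1 degrees


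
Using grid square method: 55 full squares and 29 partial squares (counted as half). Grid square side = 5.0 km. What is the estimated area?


effective squares = 55 + 29 * 0.5 = 69.5
area = 69.5 * 25.0 = 1737.5 km^2

1737.5 km^2


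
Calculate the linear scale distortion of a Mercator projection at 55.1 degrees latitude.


SF = 1 / cos(55.1) = 1 / 0.572146 = 1.748

1.748


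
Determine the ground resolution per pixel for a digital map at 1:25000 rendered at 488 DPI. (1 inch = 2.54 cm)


pixel_cm = 2.54 / 488 ≈ 0.005205 cm
ground = pixel_cm * 25000 / 100 = 2.54 * 25000 / (488 * 100) = 63500 / 48800 ≈ 1.3 m

1.3 m


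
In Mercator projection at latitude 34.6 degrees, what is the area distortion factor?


area_distortion = 1/cos^2(34.6) = 1.476

1.476


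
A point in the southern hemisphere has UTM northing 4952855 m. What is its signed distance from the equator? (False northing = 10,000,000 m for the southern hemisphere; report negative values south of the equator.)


For southern: actual = 4952855 - 10000000 = -5047145 m

-5047145 m


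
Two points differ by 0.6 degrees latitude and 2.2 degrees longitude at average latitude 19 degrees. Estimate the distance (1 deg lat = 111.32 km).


dlat_km = 0.6 * 111.32 = 66.792
dlon_km = 2.2 * 111.32 * cos(19) ≈ 231.561
dist = sqrt(66.792^2 + 231.561^2) ≈ 241.0 km

241.0 km


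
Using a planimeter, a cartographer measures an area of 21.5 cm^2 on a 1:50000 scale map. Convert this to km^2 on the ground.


ground_area = 21.5 * (50000/100)^2 = 5375000.0 m^2 = 5.375 km^2

5.375 km^2


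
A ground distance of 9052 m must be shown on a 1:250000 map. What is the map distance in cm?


map_cm = 9052 * 100 / 250000 = 3.6208 cm ≈ 3.62 cm

3.62 cm


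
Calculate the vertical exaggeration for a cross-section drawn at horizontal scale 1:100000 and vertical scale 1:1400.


VE = horizontal_scale / vertical_scale = 100000 / 1400 ≈ 71.4

71.4x


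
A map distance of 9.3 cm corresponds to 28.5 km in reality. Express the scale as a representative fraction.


ground = 28.5 km = 2850000 cm; RF denominator = ground / map = 2850000 / 9.3 ≈ 306452; RF = 1:306452

1:306452


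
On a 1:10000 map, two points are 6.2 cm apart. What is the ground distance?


ground = 6.2 cm * 10000 / 100 = 620.0 m

620.0 m


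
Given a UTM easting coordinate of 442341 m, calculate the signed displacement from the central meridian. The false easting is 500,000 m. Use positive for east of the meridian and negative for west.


displacement = 442341 - 500000 = -57659 m

-57659 m


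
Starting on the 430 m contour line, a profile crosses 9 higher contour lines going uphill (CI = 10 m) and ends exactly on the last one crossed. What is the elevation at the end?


elevation = 430 + 9 * 10 = 520 m

520 m


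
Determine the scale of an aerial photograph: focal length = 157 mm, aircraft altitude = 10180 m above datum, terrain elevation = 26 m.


scale = f / (H - h) = 157 mm / 10154 m = 157 / 10154000 = 1:64675

1:64675


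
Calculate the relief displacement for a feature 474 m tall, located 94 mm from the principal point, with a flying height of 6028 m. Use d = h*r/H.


d = h * r / H = 474 * 94 / 6028 = 7.39 mm

7.39 mm


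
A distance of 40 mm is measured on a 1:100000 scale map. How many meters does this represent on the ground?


ground = 40 mm * 100000 / 1000 = 4000.0 m

4000.0 m


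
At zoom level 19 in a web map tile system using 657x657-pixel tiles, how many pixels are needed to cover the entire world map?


tiles per axis = 2^19 = 524288
total tiles = 524288^2 = 274877906944
pixels per axis = 524288 * 657 = 344457216
total pixels = 344457216^2 = 118650773654470656

118650773654470656 pixels


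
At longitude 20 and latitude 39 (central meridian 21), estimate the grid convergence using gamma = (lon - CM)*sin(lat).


gamma = (20 - 21) * sin(39) = -1 * 0.62932 = -0.629 degrees

-0.629 degrees


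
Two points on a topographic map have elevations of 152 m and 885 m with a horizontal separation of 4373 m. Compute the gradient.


gradient = (885 - 152) / 4373 = 733 / 4373 = 0.1676

0.1676


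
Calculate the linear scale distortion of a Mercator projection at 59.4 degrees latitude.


SF = 1 / cos(59.4) = 1 / 0.509041 = 1.964

1.964


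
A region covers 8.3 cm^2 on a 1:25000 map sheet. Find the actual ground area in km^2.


ground_area = 8.3 * (25000/100)^2 = 518750.0 m^2 = 0.51875 km^2 ≈ 0.519 km^2

0.519 km^2


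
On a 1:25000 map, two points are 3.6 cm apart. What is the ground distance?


ground = 3.6 cm * 25000 / 100 = 900.0 m

900.0 m


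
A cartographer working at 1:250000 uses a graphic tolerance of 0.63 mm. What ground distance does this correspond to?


ground = 0.63 mm * 250000 / 1000 = 157.5 m

157.5 m


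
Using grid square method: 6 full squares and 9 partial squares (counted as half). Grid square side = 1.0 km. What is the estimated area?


effective squares = 6 + 9 * 0.5 = 10.5
area = 10.5 * 1.0 = 10.5 km^2

10.5 km^2


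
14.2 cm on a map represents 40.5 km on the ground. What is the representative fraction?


ground = 40.5 km = 4050000 cm; RF denominator = ground / map = 4050000 / 14.2 ≈ 285211; RF = 1:285211

1:285211


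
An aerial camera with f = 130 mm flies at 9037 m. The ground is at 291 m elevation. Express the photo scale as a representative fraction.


scale = f / (H - h) = 130 mm / 8746 m = 130 / 8746000 = 1:67277

1:67277


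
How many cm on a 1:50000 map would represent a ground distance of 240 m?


map_cm = 240 * 100 / 50000 = 0.48 cm

0.48 cm


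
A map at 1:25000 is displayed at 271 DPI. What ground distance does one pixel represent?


pixel_cm = 2.54 / 271 ≈ 0.009373 cm
ground = pixel_cm * 25000 / 100 = 2.54 * 25000 / (271 * 100) = 63500 / 27100 ≈ 2.34 m

2.34 m


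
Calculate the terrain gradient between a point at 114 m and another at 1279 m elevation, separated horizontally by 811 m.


gradient = (1279 - 114) / 811 = 1165 / 811 = 1.4365

1.4365


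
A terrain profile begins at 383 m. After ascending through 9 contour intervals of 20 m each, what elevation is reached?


elevation = 383 + 9 * 20 = 563 m

563 m


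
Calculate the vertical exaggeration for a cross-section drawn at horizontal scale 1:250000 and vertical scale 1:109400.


VE = horizontal_scale / vertical_scale = 250000 / 109400 ≈ 2.3

2.3x


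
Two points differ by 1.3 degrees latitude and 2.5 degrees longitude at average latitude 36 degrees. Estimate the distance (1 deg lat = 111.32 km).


dlat_km = 1.3 * 111.32 = 144.716
dlon_km = 2.5 * 111.32 * cos(36) ≈ 225.149
dist = sqrt(144.716^2 + 225.149^2) ≈ 267.6 km

267.6 km


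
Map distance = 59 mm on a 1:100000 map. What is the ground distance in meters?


ground = 59 mm * 100000 / 1000 = 5900.0 m

5900.0 m


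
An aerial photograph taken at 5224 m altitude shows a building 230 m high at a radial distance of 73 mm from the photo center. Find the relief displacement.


d = h * r / H = 230 * 73 / 5224 = 3.21 mm

3.21 mm


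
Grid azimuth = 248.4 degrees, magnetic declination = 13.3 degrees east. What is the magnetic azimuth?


magnetic azimuth = grid azimuth - declination (east +ve)
mag_az = 248.4 - 13.3 = 235.1 degrees

235.1 degrees


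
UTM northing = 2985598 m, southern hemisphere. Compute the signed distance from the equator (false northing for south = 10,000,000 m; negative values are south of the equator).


For southern: actual = 2985598 - 10000000 = -7014402 m

-7014402 m


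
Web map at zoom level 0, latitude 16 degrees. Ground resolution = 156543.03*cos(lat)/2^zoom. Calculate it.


res = 156543.03 * cos(16) / 2^0 = 156543.03 * 0.9612617 / 1 = 150478.82 m/pixel

150478.82 m/pixel


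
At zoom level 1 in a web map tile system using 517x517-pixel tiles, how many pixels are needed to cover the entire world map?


tiles per axis = 2^1 = 2
total tiles = 2^2 = 4
pixels per axis = 2 * 517 = 1034
total pixels = 1034^2 = 1069156

1069156 pixels


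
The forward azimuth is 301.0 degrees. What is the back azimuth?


back azimuth = (301.0 + 180) mod 360 = 121.0 degrees

121.0 degrees


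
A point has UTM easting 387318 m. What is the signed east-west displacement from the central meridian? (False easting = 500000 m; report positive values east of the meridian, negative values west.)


displacement = 387318 - 500000 = -112682 m

-112682 m


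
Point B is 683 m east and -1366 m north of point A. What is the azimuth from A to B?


az = atan2(683, -1366) = 153.4 deg
adjusted to 0-360: 153.4 degrees

153.4 degrees


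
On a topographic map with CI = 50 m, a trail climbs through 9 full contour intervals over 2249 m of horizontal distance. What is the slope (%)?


elevation change = 9 * 50 = 450 m
slope = 450 / 2249 * 100 = 20.0%

20.0%


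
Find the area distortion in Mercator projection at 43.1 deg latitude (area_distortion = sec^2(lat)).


area_distortion = 1/cos^2(43.1) = 1.876

1.876


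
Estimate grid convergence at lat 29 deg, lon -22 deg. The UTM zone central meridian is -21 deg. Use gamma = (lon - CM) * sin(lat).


gamma = (-22 - -21) * sin(29) = -1 * 0.48481 = -0.485 degrees

-0.485 degrees


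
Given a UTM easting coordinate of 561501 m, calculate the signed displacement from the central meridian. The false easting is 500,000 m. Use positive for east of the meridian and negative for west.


displacement = 561501 - 500000 = 61501 m

61501 m


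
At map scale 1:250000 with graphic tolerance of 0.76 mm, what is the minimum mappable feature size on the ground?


ground = 0.76 mm * 250000 / 1000 = 190.0 m

190.0 m


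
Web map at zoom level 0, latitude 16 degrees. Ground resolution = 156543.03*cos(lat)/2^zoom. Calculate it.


res = 156543.03 * cos(16) / 2^0 = 156543.03 * 0.9612617 / 1 = 150478.82 m/pixel

150478.82 m/pixel


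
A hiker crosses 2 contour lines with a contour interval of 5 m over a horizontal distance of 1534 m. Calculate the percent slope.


elevation change = 2 * 5 = 10 m
slope = 10 / 1534 * 100 = 0.7%

0.7%


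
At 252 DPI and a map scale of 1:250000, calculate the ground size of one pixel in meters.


pixel_cm = 2.54 / 252 ≈ 0.010079 cm
ground = pixel_cm * 250000 / 100 = 2.54 * 250000 / (252 * 100) = 635000 / 25200 ≈ 25.2 m

25.2 m


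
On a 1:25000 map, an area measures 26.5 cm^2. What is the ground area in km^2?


ground_area = 26.5 * (25000/100)^2 = 1656250.0 m^2 = 1.65625 km^2 ≈ 1.656 km^2

1.656 km^2


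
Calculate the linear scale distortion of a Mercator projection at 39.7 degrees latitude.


SF = 1 / cos(39.7) = 1 / 0.7694 = 1.3

1.3


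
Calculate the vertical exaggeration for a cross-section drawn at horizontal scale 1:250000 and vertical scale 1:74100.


VE = horizontal_scale / vertical_scale = 250000 / 74100 ≈ 3.4

3.4x


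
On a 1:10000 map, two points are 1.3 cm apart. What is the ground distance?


ground = 1.3 cm * 10000 / 100 = 130.0 m

130.0 m


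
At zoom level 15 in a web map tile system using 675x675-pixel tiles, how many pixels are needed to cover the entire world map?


tiles per axis = 2^15 = 32768
total tiles = 32768^2 = 1073741824
pixels per axis = 32768 * 675 = 22118400
total pixels = 22118400^2 = 489223618560000

489223618560000 pixels


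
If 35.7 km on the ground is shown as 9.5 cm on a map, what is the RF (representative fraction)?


ground = 35.7 km = 3570000 cm; RF denominator = ground / map = 3570000 / 9.5 ≈ 375789; RF = 1:375789

1:375789


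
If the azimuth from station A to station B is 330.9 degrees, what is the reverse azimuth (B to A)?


back azimuth = (330.9 + 180) mod 360 = 150.9 degrees

150.9 degrees


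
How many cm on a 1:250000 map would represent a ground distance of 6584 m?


map_cm = 6584 * 100 / 250000 = 2.6336 cm ≈ 2.63 cm

2.63 cm


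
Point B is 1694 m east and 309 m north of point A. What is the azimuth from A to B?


az = atan2(1694, 309) = 79.7 deg
adjusted to 0-360: 79.7 degrees

79.7 degrees


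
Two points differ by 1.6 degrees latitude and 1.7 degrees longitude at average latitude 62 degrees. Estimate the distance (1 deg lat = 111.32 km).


dlat_km = 1.6 * 111.32 = 178.112
dlon_km = 1.7 * 111.32 * cos(62) ≈ 88.845
dist = sqrt(178.112^2 + 88.845^2) ≈ 199.0 km

199.0 km


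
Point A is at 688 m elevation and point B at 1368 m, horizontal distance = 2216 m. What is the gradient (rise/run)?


gradient = (1368 - 688) / 2216 = 680 / 2216 = 0.3069

0.3069


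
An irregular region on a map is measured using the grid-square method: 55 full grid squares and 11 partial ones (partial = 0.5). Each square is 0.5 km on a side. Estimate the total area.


effective squares = 55 + 11 * 0.5 = 60.5
area = 60.5 * 0.25 = 15.125 km^2

15.125 km^2


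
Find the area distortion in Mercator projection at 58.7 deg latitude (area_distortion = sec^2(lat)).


area_distortion = 1/cos^2(58.7) = 3.705

3.705


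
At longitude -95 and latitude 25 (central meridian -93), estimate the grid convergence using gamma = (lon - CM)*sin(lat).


gamma = (-95 - -93) * sin(25) = -2 * 0.422618 = -0.845 degrees

-0.845 degrees


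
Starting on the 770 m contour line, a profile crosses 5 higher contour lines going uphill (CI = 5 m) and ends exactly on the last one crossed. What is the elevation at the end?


elevation = 770 + 5 * 5 = 795 m

795 m


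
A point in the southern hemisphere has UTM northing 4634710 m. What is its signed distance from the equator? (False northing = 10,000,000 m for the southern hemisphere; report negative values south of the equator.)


For southern: actual = 4634710 - 10000000 = -5365290 m

-5365290 m


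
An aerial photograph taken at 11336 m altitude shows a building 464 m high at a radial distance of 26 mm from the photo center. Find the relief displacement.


d = h * r / H = 464 * 26 / 11336 = 1.06 mm

1.06 mm


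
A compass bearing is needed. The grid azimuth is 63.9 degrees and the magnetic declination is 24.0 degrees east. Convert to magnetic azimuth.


magnetic azimuth = grid azimuth - declination (east +ve)
mag_az = 63.9 - 24.0 = 39.9 degrees

39.9 degrees


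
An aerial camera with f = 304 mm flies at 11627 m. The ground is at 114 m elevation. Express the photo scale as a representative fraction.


scale = f / (H - h) = 304 mm / 11513 m = 304 / 11513000 = 1:37872

1:37872


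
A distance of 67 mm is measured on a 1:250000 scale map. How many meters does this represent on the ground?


ground = 67 mm * 250000 / 1000 = 16750.0 m

16750.0 m


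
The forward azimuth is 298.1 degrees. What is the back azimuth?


back azimuth = (298.1 + 180) mod 360 = 118.1 degrees

118.1 degrees


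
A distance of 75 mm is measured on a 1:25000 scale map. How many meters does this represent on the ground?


ground = 75 mm * 25000 / 1000 = 1875.0 m

1875.0 m


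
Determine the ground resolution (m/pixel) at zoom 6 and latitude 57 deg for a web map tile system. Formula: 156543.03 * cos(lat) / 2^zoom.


res = 156543.03 * cos(57) / 2^6 = 156543.03 * 0.54463904 / 64 = 1332.18 m/pixel

1332.18 m/pixel


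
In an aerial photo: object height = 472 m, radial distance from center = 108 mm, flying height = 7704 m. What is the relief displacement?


d = h * r / H = 472 * 108 / 7704 = 6.62 mm

6.62 mm


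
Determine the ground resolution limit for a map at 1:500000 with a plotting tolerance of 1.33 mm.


ground = 1.33 mm * 500000 / 1000 = 665.0 m

665.0 m


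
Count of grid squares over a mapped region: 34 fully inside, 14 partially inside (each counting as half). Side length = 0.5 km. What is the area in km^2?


effective squares = 34 + 14 * 0.5 = 41.0
area = 41.0 * 0.25 = 10.25 km^2

10.25 km^2


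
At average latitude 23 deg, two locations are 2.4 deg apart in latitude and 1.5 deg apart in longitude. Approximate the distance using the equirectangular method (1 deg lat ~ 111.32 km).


dlat_km = 2.4 * 111.32 = 267.168
dlon_km = 1.5 * 111.32 * cos(23) ≈ 153.706
dist = sqrt(267.168^2 + 153.706^2) ≈ 308.2 km

308.2 km


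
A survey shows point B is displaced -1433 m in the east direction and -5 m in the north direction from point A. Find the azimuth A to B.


az = atan2(-1433, -5) = -90.2 deg
adjusted to 0-360: 269.8 degrees

269.8 degrees


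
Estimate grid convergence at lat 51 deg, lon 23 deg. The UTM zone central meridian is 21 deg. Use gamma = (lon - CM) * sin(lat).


gamma = (23 - 21) * sin(51) = 2 * 0.777146 = 1.554 degrees

1.554 degrees


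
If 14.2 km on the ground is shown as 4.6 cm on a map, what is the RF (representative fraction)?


ground = 14.2 km = 1420000 cm; RF denominator = ground / map = 1420000 / 4.6 ≈ 308696; RF = 1:308696

1:308696


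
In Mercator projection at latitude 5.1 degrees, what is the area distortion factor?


area_distortion = 1/cos^2(5.1) = 1.008

1.008


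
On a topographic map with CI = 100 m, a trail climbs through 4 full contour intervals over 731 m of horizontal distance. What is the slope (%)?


elevation change = 4 * 100 = 400 m
slope = 400 / 731 * 100 = 54.7%

54.7%


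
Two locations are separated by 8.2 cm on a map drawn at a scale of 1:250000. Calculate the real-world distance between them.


ground = 8.2 cm * 250000 / 100 = 20500.0 m = 20.5 km

20.5 km


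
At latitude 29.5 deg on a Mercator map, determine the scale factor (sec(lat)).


SF = 1 / cos(29.5) = 1 / 0.870356 = 1.149

1.149


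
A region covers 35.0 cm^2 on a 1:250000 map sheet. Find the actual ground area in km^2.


ground_area = 35.0 * (250000/100)^2 = 218750000.0 m^2 = 218.75 km^2

218.75 km^2


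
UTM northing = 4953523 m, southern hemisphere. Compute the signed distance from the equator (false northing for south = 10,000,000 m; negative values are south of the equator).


For southern: actual = 4953523 - 10000000 = -5046477 m

-5046477 m


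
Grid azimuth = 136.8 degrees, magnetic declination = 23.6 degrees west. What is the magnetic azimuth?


magnetic azimuth = grid azimuth - declination (east +ve)
mag_az = 136.8 - -23.6 = 160.4 degrees

160.4 degrees


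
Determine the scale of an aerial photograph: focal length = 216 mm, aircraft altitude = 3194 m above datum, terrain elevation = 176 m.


scale = f / (H - h) = 216 mm / 3018 m = 216 / 3018000 = 1:13972

1:13972


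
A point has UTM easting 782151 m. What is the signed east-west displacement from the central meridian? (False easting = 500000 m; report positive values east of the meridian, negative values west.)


displacement = 782151 - 500000 = 282151 m

282151 m


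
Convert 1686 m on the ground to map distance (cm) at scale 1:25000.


map_cm = 1686 * 100 / 25000 = 6.744 cm ≈ 6.74 cm

6.74 cm


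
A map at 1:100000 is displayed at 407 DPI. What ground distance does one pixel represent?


pixel_cm = 2.54 / 407 ≈ 0.006241 cm
ground = pixel_cm * 100000 / 100 = 2.54 * 100000 / (407 * 100) = 254000 / 40700 ≈ 6.24 m

6.24 m


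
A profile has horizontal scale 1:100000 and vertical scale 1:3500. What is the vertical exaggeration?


VE = horizontal_scale / vertical_scale = 100000 / 3500 ≈ 28.6

28.6x


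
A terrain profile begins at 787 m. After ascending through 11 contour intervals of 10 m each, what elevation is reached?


elevation = 787 + 11 * 10 = 897 m

897 m


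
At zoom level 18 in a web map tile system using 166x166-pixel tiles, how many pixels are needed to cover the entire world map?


tiles per axis = 2^18 = 262144
total tiles = 262144^2 = 68719476736
pixels per axis = 262144 * 166 = 43515904
total pixels = 43515904^2 = 1893633900937216

1893633900937216 pixels


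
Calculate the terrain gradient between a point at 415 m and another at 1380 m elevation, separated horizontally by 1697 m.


gradient = (1380 - 415) / 1697 = 965 / 1697 = 0.5687

0.5687


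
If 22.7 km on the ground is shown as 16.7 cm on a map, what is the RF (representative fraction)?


ground = 22.7 km = 2270000 cm; RF denominator = ground / map = 2270000 / 16.7 ≈ 135928; RF = 1:135928

1:135928


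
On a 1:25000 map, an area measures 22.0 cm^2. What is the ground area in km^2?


ground_area = 22.0 * (25000/100)^2 = 1375000.0 m^2 = 1.375 km^2

1.375 km^2


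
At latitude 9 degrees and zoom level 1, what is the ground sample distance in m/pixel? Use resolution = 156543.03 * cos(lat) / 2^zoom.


res = 156543.03 * cos(9) / 2^1 = 156543.03 * 0.98768834 / 2 = 77307.86 m/pixel

77307.86 m/pixel


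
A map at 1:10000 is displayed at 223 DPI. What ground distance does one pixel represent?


pixel_cm = 2.54 / 223 ≈ 0.01139 cm
ground = pixel_cm * 10000 / 100 = 2.54 * 10000 / (223 * 100) = 25400 / 22300 ≈ 1.14 m

1.14 m


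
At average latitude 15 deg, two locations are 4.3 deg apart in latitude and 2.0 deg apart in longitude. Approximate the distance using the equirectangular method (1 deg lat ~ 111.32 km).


dlat_km = 4.3 * 111.32 = 478.676
dlon_km = 2.0 * 111.32 * cos(15) ≈ 215.054
dist = sqrt(478.676^2 + 215.054^2) ≈ 524.8 km

524.8 km


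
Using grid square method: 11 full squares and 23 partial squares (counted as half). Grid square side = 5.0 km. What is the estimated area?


effective squares = 11 + 23 * 0.5 = 22.5
area = 22.5 * 25.0 = 562.5 km^2

562.5 km^2


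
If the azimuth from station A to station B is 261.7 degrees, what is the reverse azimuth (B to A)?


back azimuth = (261.7 + 180) mod 360 = 81.7 degrees

81.7 degrees


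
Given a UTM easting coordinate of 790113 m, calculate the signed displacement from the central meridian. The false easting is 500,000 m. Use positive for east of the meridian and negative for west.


displacement = 790113 - 500000 = 290113 m

290113 m


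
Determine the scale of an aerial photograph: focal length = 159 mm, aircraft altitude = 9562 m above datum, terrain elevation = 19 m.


scale = f / (H - h) = 159 mm / 9543 m = 159 / 9543000 = 1:60019

1:60019


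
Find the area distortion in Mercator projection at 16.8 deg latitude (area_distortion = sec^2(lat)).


area_distortion = 1/cos^2(16.8) = 1.091

1.091


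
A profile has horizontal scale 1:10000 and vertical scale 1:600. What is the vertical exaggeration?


VE = horizontal_scale / vertical_scale = 10000 / 600 ≈ 16.7

16.7x


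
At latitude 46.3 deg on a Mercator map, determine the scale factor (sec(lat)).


SF = 1 / cos(46.3) = 1 / 0.690882 = 1.447

1.447


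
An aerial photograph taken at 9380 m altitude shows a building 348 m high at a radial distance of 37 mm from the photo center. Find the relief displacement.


d = h * r / H = 348 * 37 / 9380 = 1.37 mm

1.37 mm


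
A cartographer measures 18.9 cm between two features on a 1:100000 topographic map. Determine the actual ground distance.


ground = 18.9 cm * 100000 / 100 = 18900.0 m = 18.9 km

18.9 km


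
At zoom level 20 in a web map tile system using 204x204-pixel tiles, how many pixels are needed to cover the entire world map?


tiles per axis = 2^20 = 1048576
total tiles = 1048576^2 = 1099511627776
pixels per axis = 1048576 * 204 = 213909504
total pixels = 213909504^2 = 45757275901526016

45757275901526016 pixels


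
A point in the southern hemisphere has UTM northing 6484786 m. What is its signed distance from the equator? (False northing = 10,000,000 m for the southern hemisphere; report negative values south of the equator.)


For southern: actual = 6484786 - 10000000 = -3515214 m

-3515214 m


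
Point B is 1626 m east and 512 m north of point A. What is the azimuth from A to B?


az = atan2(1626, 512) = 72.5 deg
adjusted to 0-360: 72.5 degrees

72.5 degrees


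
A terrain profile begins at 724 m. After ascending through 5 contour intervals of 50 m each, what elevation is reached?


elevation = 724 + 5 * 50 = 974 m

974 m


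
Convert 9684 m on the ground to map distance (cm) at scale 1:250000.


map_cm = 9684 * 100 / 250000 = 3.8736 cm ≈ 3.87 cm

3.87 cm


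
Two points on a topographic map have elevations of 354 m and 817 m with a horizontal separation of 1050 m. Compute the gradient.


gradient = (817 - 354) / 1050 = 463 / 1050 = 0.441

0.441


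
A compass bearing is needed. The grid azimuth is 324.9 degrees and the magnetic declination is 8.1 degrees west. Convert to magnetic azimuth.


magnetic azimuth = grid azimuth - declination (east +ve)
mag_az = 324.9 - -8.1 = 333.0 degrees

333.0 degrees


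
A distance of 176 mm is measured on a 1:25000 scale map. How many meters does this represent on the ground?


ground = 176 mm * 25000 / 1000 = 4400.0 m

4400.0 m


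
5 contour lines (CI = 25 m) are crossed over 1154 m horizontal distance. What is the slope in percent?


elevation change = 5 * 25 = 125 m
slope = 125 / 1154 * 100 = 10.8%

10.8%


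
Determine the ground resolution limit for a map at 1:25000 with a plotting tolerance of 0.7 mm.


ground = 0.7 mm * 25000 / 1000 = 17.5 m

17.5 m


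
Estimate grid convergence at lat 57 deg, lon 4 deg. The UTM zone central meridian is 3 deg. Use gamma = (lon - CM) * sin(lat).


gamma = (4 - 3) * sin(57) = 1 * 0.838671 = 0.839 degrees

0.839 degrees


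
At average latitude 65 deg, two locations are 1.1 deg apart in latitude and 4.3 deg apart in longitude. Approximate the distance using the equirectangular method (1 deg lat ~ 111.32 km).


dlat_km = 1.1 * 111.32 = 122.452
dlon_km = 4.3 * 111.32 * cos(65) ≈ 202.297
dist = sqrt(122.452^2 + 202.297^2) ≈ 236.5 km

236.5 km


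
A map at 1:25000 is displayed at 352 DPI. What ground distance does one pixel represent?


pixel_cm = 2.54 / 352 ≈ 0.007216 cm
ground = pixel_cm * 25000 / 100 = 2.54 * 25000 / (352 * 100) = 63500 / 35200 ≈ 1.8 m

1.8 m


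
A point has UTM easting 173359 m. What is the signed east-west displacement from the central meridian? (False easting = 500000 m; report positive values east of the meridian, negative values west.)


displacement = 173359 - 500000 = -326641 m

-326641 m


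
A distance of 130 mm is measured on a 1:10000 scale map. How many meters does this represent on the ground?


ground = 130 mm * 10000 / 1000 = 1300.0 m

1300.0 m
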